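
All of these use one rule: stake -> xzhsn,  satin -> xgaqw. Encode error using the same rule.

In stake: s→x is +5, t→z is +6, a→h is +7, k→s is +8 — the shift increases by 1 each position. Each letter shifts forward by (position + 5), i.e. 5, 6, 7, … — the shift grows by one for each successive letter.
Applying it to error: e+5=j, r+6=x, r+7=y, o+8=w, r+9=a.

jxywa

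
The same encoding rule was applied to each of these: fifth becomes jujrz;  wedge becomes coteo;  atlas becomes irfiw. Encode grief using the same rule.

ebuoj

f(5)→j(9) and i(8)→u(20) fit y≡21x+8 (mod 26); the inverse of 21 mod 26 is 5. Treating letters as 0–25, the rule is x ↦ 21x + 8 (mod 26).
Applying it to grief: g(6)→21·6+8≡4=e; r(17)→21·17+8≡1=b; i(8)→21·8+8≡20=u; e(4)→21·4+8≡14=o; f(5)→21·5+8≡9=j (all mod 26).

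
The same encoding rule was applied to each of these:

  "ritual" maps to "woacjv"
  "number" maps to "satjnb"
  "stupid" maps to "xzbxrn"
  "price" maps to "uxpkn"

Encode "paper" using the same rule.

ugwma

In ritual: r→w is +5, i→o is +6, t→a is +7, u→c is +8 — the shift increases by 1 each position. Letter i (0-indexed) is shifted by i+5, so successive shifts are 5, 6, 7, ….
For paper: p+5=u, a+6=g, p+7=w, e+8=m, r+9=a.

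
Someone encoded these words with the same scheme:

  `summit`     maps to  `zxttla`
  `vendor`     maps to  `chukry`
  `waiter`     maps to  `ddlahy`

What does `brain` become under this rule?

The rule splits by letter class: vowels +3, consonants +7.
For brain: b(cons)+7=i, r(cons)+7=y, a(vowel)+3=d, i(vowel)+3=l, n(cons)+7=u.

iydlu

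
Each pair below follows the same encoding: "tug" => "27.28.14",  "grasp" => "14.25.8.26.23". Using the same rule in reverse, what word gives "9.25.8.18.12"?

brake

t is letter #20 and maps to 27: an offset of 7. The number is (letter's place in the alphabet, a=1) + 7.
Undoing it on 9.25.8.18.12: 9→(9−7)÷1=2=b, 25→(25−7)÷1=18=r, 8→(8−7)÷1=1=a, 18→(18−7)÷1=11=k, 12→(12−7)÷1=5=e.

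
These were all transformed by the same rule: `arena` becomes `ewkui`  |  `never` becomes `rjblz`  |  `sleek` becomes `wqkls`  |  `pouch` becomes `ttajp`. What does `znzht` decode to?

vital

The shift increases by 1 at each position, starting from +4: 4, 5, 6, ….
Decoding znzht: z−4=v, n−5=i, z−6=t, h−7=a, t−8=l.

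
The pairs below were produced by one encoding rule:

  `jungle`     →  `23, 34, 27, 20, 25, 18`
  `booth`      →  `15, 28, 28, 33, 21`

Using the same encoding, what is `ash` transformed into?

j is letter #10 and maps to 23: an offset of 13. The number is (letter's place in the alphabet, a=1) + 13.
For ash: a=1→14, s=19→32, h=8→21.

14, 32, 21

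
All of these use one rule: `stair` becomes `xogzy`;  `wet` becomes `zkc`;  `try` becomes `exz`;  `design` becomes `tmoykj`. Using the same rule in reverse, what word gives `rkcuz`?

towel

Two steps: reverse the string, then apply a Caesar shift of +6.
Undoing it on rkcuz: shift back: r−6=l, k−6=e, c−6=w, u−6=o, z−6=t → lewot; then reverse → towel.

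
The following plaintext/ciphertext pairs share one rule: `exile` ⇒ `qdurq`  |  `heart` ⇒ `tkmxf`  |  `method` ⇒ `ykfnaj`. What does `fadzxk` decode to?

turtle

Shifts by position in exile: pos 0: e→q (+12), pos 1: x→d (+6), pos 2: i→u (+12), pos 3: l→r (+6) — repeating every 2. A repeating key of period 2 is used — shifts +12, +6 over and over.
Reversing it on fadzxk: f−12=t, a−6=u, d−12=r, z−6=t, x−12=l, k−6=e.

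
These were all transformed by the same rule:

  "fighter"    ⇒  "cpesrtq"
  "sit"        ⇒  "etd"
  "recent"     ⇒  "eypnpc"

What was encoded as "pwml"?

The word is reversed, then every letter is shifted forward by 11.
Decoding pwml: shift back: p−11=e, w−11=l, m−11=b, l−11=a → elba; then reverse → able.

able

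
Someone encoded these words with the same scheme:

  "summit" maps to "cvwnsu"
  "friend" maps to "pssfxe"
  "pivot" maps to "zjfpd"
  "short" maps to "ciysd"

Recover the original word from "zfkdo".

peace

Shifts by position in summit: pos 0: s→c (+10), pos 1: u→v (+1), pos 2: m→w (+10), pos 3: m→n (+1) — repeating every 2. It's a Vigenère-style cipher with numeric key [10,1]: position i shifts by key[i mod 2].
Undoing it on zfkdo: z−10=p, f−1=e, k−10=a, d−1=c, o−10=e.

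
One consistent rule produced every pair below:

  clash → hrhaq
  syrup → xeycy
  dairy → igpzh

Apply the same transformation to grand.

lxhvm

In clash: c→h is +5, l→r is +6, a→h is +7, s→a is +8 — the shift increases by 1 each position. Letter i (0-indexed) is shifted by i+5, so successive shifts are 5, 6, 7, ….
For grand: g+5=l, r+6=x, a+7=h, n+8=v, d+9=m.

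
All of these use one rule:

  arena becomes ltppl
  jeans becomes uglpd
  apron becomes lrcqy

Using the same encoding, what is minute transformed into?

xkyweg

Shifts by position in arena: pos 0: a→l (+11), pos 1: r→t (+2), pos 2: e→p (+11), pos 3: n→p (+2) — repeating every 2. A repeating key of period 2 is used — shifts +11, +2 over and over.
Applying it to minute: m+11=x, i+2=k, n+11=y, u+2=w, t+11=e, e+2=g.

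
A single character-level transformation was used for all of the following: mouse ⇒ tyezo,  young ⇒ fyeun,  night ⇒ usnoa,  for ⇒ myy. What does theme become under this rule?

The shift depends on letter class: consonant m→t is +7, but vowel o→y is +10. Two shifts are in play — +10 for a/e/i/o/u, +7 for every other letter.
Applying it to theme: t(cons)+7=a, h(cons)+7=o, e(vowel)+10=o, m(cons)+7=t, e(vowel)+10=o.

aooto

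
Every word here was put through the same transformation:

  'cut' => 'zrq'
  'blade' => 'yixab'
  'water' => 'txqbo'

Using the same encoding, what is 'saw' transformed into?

Compare letters: c→z is +23, u→r is +23, t→q is +23 — a constant shift. It's a constant shift of +23 (ROT23).
For saw: s+23=p, a+23=x, w+23=t.

pxt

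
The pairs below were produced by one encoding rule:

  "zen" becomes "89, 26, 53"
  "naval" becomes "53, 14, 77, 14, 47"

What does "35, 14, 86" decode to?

With a=1..z=26, the number is 3·pos + 11.
Decoding 35, 14, 86: 35→(35−11)÷3=8=h, 14→(14−11)÷3=1=a, 86→(86−11)÷3=25=y.

hay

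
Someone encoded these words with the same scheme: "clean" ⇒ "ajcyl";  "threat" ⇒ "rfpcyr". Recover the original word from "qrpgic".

strike

Compare letters: c→a is +24, l→j is +24, e→c is +24 — a constant shift. It's a constant shift of +24 (ROT24).
Decoding qrpgic: q−24=s, r−24=t, p−24=r, g−24=i, i−24=k, c−24=e.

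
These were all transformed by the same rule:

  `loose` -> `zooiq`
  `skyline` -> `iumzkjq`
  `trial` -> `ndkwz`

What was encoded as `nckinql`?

twisted

l(11)→z(25) and o(14)→o(14) fit y≡5x+22 (mod 26); the inverse of 5 mod 26 is 21. Treating letters as 0–25, the rule is x ↦ 5x + 22 (mod 26).
Decoding nckinql: n(13)→21·(13−22)≡19=t; c(2)→21·(2−22)≡22=w; k(10)→21·(10−22)≡8=i; i(8)→21·(8−22)≡18=s; n(13)→21·(13−22)≡19=t; q(16)→21·(16−22)≡4=e; l(11)→21·(11−22)≡3=d (all mod 26).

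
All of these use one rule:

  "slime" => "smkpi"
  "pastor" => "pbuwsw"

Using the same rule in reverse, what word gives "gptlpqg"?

In slime: s→s is +0, l→m is +1, i→k is +2, m→p is +3 — the shift increases by 1 each position. The shift increases by 1 at each position, starting from +0: 0, 1, 2, ….
Undoing it on gptlpqg: g−0=g, p−1=o, t−2=r, l−3=i, p−4=l, q−5=l, g−6=a.

gorilla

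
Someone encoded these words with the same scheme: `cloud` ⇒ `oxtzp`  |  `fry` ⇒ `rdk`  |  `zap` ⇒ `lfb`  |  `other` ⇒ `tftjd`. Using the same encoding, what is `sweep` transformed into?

The shift depends on letter class: consonant c→o is +12, but vowel o→t is +5. Two shifts are in play — +5 for a/e/i/o/u, +12 for every other letter.
On sweep: s(cons)+12=e, w(cons)+12=i, e(vowel)+5=j, e(vowel)+5=j, p(cons)+12=b.

eijjb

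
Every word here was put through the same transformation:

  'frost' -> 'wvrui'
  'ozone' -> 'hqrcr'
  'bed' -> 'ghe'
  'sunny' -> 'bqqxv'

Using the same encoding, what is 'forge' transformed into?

hjuri

Read the word backwards and shift each letter +3.
For forge: reverse → egrof; then shift: e+3=h, g+3=j, r+3=u, o+3=r, f+3=i.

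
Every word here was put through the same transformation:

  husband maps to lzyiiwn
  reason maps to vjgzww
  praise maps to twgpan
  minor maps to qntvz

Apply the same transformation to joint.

ntoub

In husband: h→l is +4, u→z is +5, s→y is +6, b→i is +7 — the shift increases by 1 each position. The shift increases by 1 at each position, starting from +4: 4, 5, 6, ….
For joint: j+4=n, o+5=t, i+6=o, n+7=u, t+8=b.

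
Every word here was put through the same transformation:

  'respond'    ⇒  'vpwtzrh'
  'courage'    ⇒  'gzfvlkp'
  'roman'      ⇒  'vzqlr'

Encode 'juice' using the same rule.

The shift depends on letter class: consonant r→v is +4, but vowel e→p is +11. Two shifts are in play — +11 for a/e/i/o/u, +4 for every other letter.
For juice: j(cons)+4=n, u(vowel)+11=f, i(vowel)+11=t, c(cons)+4=g, e(vowel)+11=p.

nftgp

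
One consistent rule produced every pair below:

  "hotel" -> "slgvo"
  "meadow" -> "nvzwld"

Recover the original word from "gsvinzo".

This is the alphabet-reversal cipher (Atbash): a becomes z, b becomes y, etc.
Reversing it on gsvinzo: g↔t, s↔h, v↔e, i↔r, n↔m, z↔a, o↔l.

thermal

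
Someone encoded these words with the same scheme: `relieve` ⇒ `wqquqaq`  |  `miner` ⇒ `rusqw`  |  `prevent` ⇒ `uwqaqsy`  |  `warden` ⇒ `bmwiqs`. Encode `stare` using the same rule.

The shift depends on letter class: consonant r→w is +5, but vowel e→q is +12. The rule splits by letter class: vowels +12, consonants +5.
On stare: s(cons)+5=x, t(cons)+5=y, a(vowel)+12=m, r(cons)+5=w, e(vowel)+12=q.

xymwq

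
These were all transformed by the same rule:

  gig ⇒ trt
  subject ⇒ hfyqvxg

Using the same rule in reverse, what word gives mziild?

narrow

Each pair mirrors across the alphabet (g↔t, i↔r, g↔t): positions sum to 25. Each letter is replaced by its mirror in the alphabet: a↔z, b↔y, c↔x, and so on (the Atbash cipher).
Reversing it on mziild: m↔n, z↔a, i↔r, i↔r, l↔o, d↔w.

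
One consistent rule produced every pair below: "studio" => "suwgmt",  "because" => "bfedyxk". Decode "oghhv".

In studio: s→s is +0, t→u is +1, u→w is +2, d→g is +3 — the shift increases by 1 each position. The shift increases by 1 at each position, starting from +0: 0, 1, 2, ….
Undoing it on oghhv: o−0=o, g−1=f, h−2=f, h−3=e, v−4=r.

offer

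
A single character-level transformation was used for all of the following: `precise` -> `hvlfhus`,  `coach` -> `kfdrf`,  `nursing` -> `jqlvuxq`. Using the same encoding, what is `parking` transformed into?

jqlnuds

The output letters match the input read backwards, each shifted +3: precise reversed is esicerp. Read the word backwards and shift each letter +3.
Applying it to parking: reverse → gnikrap; then shift: g+3=j, n+3=q, i+3=l, k+3=n, r+3=u, a+3=d, p+3=s.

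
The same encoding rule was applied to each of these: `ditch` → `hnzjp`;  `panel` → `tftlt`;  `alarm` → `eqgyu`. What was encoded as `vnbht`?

rival

The shift increases by 1 at each position, starting from +4: 4, 5, 6, ….
Decoding vnbht: v−4=r, n−5=i, b−6=v, h−7=a, t−8=l.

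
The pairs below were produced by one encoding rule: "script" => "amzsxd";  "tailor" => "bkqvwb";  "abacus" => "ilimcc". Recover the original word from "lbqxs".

drink

Shifts by position in script: pos 0: s→a (+8), pos 1: c→m (+10), pos 2: r→z (+8), pos 3: i→s (+10) — repeating every 2. It's a Vigenère-style cipher with numeric key [8,10]: position i shifts by key[i mod 2].
Decoding lbqxs: l−8=d, b−10=r, q−8=i, x−10=n, s−8=k.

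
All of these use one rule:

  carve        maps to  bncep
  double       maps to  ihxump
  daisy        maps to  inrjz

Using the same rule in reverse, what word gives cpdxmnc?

regular

c(2)→b(1) and a(0)→n(13) fit y≡7x+13 (mod 26); the inverse of 7 mod 26 is 15. This is an affine cipher: with a=0,…,z=25, each position x becomes (7x+13) mod 26.
Reversing it on cpdxmnc: c(2)→15·(2−13)≡17=r; p(15)→15·(15−13)≡4=e; d(3)→15·(3−13)≡6=g; x(23)→15·(23−13)≡20=u; m(12)→15·(12−13)≡11=l; n(13)→15·(13−13)≡0=a; c(2)→15·(2−13)≡17=r (all mod 26).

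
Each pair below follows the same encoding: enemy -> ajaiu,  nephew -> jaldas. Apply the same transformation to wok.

Compare letters: e→a is +22, n→j is +22, e→a is +22 — a constant shift. It's a constant shift of +22 (ROT22).
For wok: w+22=s, o+22=k, k+22=g.

skg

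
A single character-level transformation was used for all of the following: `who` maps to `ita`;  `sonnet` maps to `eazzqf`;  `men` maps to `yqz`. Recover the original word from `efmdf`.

Every letter moves 12 places later in the alphabet, wrapping around z→a.
Undoing it on efmdf: e−12=s, f−12=t, m−12=a, d−12=r, f−12=t.

start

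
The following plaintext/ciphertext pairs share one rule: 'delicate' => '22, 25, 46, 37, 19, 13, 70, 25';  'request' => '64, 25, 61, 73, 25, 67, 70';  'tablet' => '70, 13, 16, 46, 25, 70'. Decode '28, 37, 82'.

fix

d(#4)→22 and e(#5)→25: differences scale by 3, so n = 3·pos + 10. The formula is n = 3×(alphabet index, a=1) + 10.
Undoing it on 28, 37, 82: 28→(28−10)÷3=6=f, 37→(37−10)÷3=9=i, 82→(82−10)÷3=24=x.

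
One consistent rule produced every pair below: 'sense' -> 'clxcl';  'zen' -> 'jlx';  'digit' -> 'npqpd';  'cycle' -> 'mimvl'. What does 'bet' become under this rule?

The shift depends on letter class: consonant s→c is +10, but vowel e→l is +7. Two shifts are in play — +7 for a/e/i/o/u, +10 for every other letter.
Applying it to bet: b(cons)+10=l, e(vowel)+7=l, t(cons)+10=d.

lld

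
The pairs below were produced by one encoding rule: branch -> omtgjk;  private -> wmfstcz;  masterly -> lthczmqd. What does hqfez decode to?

slide

Treating letters as 0–25, the rule is x ↦ 21x + 19 (mod 26).
Decoding hqfez: h(7)→5·(7−19)≡18=s; q(16)→5·(16−19)≡11=l; f(5)→5·(5−19)≡8=i; e(4)→5·(4−19)≡3=d; z(25)→5·(25−19)≡4=e (all mod 26).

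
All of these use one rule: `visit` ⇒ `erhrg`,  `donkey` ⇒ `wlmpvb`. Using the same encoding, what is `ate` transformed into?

Letters are reflected about the middle of the alphabet (position → 25−position): Atbash.
For ate: a↔z, t↔g, e↔v.

zgv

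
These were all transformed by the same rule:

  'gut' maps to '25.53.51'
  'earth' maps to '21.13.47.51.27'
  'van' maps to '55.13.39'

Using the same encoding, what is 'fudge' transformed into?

23.53.19.25.21

g(#7)→25 and u(#21)→53: differences scale by 2, so n = 2·pos + 11. Each letter becomes 2×(its alphabet position, a=1..z=26) + 11.
For fudge: f=6→23, u=21→53, d=4→19, g=7→25, e=5→21.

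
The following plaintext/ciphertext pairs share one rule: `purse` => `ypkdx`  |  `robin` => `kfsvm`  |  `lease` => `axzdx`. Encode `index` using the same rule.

p(15)→y(24) and u(20)→p(15) fit y≡19x+25 (mod 26); the inverse of 19 mod 26 is 11. Treating letters as 0–25, the rule is x ↦ 19x + 25 (mod 26).
For index: i(8)→19·8+25≡21=v; n(13)→19·13+25≡12=m; d(3)→19·3+25≡4=e; e(4)→19·4+25≡23=x; x(23)→19·23+25≡20=u (all mod 26).

vmexu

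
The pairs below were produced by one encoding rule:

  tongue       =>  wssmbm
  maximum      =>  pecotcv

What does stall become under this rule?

vxfrs

In tongue: t→w is +3, o→s is +4, n→s is +5, g→m is +6 — the shift increases by 1 each position. Each letter shifts forward by (position + 3), i.e. 3, 4, 5, … — the shift grows by one for each successive letter.
On stall: s+3=v, t+4=x, a+5=f, l+6=r, l+7=s.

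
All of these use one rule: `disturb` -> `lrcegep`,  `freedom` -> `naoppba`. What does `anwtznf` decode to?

seminar

In disturb: d→l is +8, i→r is +9, s→c is +10, t→e is +11 — the shift increases by 1 each position. Each letter shifts forward by (position + 8), i.e. 8, 9, 10, … — the shift grows by one for each successive letter.
Undoing it on anwtznf: a−8=s, n−9=e, w−10=m, t−11=i, z−12=n, n−13=a, f−14=r.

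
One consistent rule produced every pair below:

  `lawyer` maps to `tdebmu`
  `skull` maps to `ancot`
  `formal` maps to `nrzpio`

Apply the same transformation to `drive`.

Shifts by position in lawyer: pos 0: l→t (+8), pos 1: a→d (+3), pos 2: w→e (+8), pos 3: y→b (+3) — repeating every 2. The shifts repeat in a cycle of length 2: positions 0,1,… shift by +8, +3, then the pattern repeats.
Applying it to drive: d+8=l, r+3=u, i+8=q, v+3=y, e+8=m.

luqym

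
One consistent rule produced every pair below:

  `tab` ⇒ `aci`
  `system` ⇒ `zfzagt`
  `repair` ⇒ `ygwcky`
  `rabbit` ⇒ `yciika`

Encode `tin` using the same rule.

aku

The shift depends on letter class: consonant t→a is +7, but vowel a→c is +2. The rule splits by letter class: vowels +2, consonants +7.
Applying it to tin: t(cons)+7=a, i(vowel)+2=k, n(cons)+7=u.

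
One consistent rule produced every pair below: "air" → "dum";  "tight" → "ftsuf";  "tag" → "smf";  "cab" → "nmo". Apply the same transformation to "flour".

Two steps: reverse the string, then apply a Caesar shift of +12.
On flour: reverse → ruolf; then shift: r+12=d, u+12=g, o+12=a, l+12=x, f+12=r.

dgaxr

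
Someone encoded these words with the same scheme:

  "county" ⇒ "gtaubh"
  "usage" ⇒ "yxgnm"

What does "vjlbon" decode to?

refuge

Each letter shifts forward by (position + 4), i.e. 4, 5, 6, … — the shift grows by one for each successive letter.
Undoing it on vjlbon: v−4=r, j−5=e, l−6=f, b−7=u, o−8=g, n−9=e.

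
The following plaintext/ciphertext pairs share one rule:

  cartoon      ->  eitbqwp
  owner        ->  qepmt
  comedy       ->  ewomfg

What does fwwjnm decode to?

double

Shifts by position in cartoon: pos 0: c→e (+2), pos 1: a→i (+8), pos 2: r→t (+2), pos 3: t→b (+8) — repeating every 2. The shifts repeat in a cycle of length 2: positions 0,1,… shift by +2, +8, then the pattern repeats.
Reversing it on fwwjnm: f−2=d, w−8=o, w−2=u, j−8=b, n−2=l, m−8=e.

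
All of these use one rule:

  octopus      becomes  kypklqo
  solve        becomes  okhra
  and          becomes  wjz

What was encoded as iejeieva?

Compare letters: o→k is +22, c→y is +22, t→p is +22 — a constant shift. This is a Caesar cipher with shift 22.
Reversing it on iejeieva: i−22=m, e−22=i, j−22=n, e−22=i, i−22=m, e−22=i, v−22=z, a−22=e.

minimize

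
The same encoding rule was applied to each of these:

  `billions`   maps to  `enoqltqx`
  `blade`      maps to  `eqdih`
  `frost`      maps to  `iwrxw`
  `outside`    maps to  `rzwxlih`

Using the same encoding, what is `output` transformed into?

rzwuxy

Shifts by position in billions: pos 0: b→e (+3), pos 1: i→n (+5), pos 2: l→o (+3), pos 3: l→q (+5) — repeating every 2. It's a Vigenère-style cipher with numeric key [3,5]: position i shifts by key[i mod 2].
On output: o+3=r, u+5=z, t+3=w, p+5=u, u+3=x, t+5=y.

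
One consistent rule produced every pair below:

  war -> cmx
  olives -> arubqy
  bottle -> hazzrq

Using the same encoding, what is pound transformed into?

The rule splits by letter class: vowels +12, consonants +6.
For pound: p(cons)+6=v, o(vowel)+12=a, u(vowel)+12=g, n(cons)+6=t, d(cons)+6=j.

vagtj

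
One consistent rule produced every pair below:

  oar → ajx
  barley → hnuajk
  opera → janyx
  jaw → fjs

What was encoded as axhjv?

The output letters match the input read backwards, each shifted +9: oar reversed is rao. Read the word backwards and shift each letter +9.
Undoing it on axhjv: shift back: a−9=r, x−9=o, h−9=y, j−9=a, v−9=m → royam; then reverse → mayor.

mayor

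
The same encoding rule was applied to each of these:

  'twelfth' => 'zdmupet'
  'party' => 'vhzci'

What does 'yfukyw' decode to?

symbol

In twelfth: t→z is +6, w→d is +7, e→m is +8, l→u is +9 — the shift increases by 1 each position. Letter i (0-indexed) is shifted by i+6, so successive shifts are 6, 7, 8, ….
Undoing it on yfukyw: y−6=s, f−7=y, u−8=m, k−9=b, y−10=o, w−11=l.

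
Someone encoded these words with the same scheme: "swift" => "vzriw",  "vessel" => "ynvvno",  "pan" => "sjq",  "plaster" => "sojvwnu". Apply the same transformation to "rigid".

urjrg

Vowels shift forward by 9 and consonants shift forward by 3.
Applying it to rigid: r(cons)+3=u, i(vowel)+9=r, g(cons)+3=j, i(vowel)+9=r, d(cons)+3=g.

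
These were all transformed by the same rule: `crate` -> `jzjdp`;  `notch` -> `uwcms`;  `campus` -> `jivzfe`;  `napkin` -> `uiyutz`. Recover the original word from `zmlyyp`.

In crate: c→j is +7, r→z is +8, a→j is +9, t→d is +10 — the shift increases by 1 each position. Letter i (0-indexed) is shifted by i+7, so successive shifts are 7, 8, 9, ….
Undoing it on zmlyyp: z−7=s, m−8=e, l−9=c, y−10=o, y−11=n, p−12=d.

second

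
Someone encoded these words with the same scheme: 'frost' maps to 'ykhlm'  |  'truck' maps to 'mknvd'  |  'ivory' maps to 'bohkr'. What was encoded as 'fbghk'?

Compare letters: f→y is +19, r→k is +19, o→h is +19 — a constant shift. It's a constant shift of +19 (ROT19).
Undoing it on fbghk: f−19=m, b−19=i, g−19=n, h−19=o, k−19=r.

minor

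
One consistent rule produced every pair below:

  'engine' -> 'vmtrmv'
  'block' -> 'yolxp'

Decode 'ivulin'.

Each letter is replaced by its mirror in the alphabet: a↔z, b↔y, c↔x, and so on (the Atbash cipher).
Decoding ivulin: i↔r, v↔e, u↔f, l↔o, i↔r, n↔m.

reform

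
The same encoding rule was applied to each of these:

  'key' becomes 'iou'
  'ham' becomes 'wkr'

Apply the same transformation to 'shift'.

dpsrc

Read the word backwards and shift each letter +10.
On shift: reverse → tfihs; then shift: t+10=d, f+10=p, i+10=s, h+10=r, s+10=c.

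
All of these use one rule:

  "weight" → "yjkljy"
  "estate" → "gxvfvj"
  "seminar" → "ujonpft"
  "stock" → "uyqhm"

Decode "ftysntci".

download

Shifts by position in weight: pos 0: w→y (+2), pos 1: e→j (+5), pos 2: i→k (+2), pos 3: g→l (+5) — repeating every 2. A repeating key of period 2 is used — shifts +2, +5 over and over.
Undoing it on ftysntci: f−2=d, t−5=o, y−2=w, s−5=n, n−2=l, t−5=o, c−2=a, i−5=d.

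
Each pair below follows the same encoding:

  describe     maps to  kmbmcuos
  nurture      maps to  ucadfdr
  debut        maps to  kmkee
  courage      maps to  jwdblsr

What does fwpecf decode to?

yogurt

In describe: d→k is +7, e→m is +8, s→b is +9, c→m is +10 — the shift increases by 1 each position. The shift increases by 1 at each position, starting from +7: 7, 8, 9, ….
Decoding fwpecf: f−7=y, w−8=o, p−9=g, e−10=u, c−11=r, f−12=t.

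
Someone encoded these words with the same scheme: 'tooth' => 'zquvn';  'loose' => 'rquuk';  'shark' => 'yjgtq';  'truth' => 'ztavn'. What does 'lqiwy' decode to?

Shifts by position in tooth: pos 0: t→z (+6), pos 1: o→q (+2), pos 2: o→u (+6), pos 3: t→v (+2) — repeating every 2. It's a Vigenère-style cipher with numeric key [6,2]: position i shifts by key[i mod 2].
Decoding lqiwy: l−6=f, q−2=o, i−6=c, w−2=u, y−6=s.

focus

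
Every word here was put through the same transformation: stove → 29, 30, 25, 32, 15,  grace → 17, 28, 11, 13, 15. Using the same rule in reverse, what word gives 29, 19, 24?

sin

s is letter #19 and maps to 29: an offset of 10. The number is (letter's place in the alphabet, a=1) + 10.
Undoing it on 29, 19, 24: 29→(29−10)÷1=19=s, 19→(19−10)÷1=9=i, 24→(24−10)÷1=14=n.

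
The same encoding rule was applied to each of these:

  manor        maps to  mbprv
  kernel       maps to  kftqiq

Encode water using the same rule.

In manor: m→m is +0, a→b is +1, n→p is +2, o→r is +3 — the shift increases by 1 each position. The shift increases by 1 at each position, starting from +0: 0, 1, 2, ….
For water: w+0=w, a+1=b, t+2=v, e+3=h, r+4=v.

wbvhv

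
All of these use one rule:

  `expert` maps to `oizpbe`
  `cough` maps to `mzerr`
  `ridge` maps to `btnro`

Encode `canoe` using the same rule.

Shifts by position in expert: pos 0: e→o (+10), pos 1: x→i (+11), pos 2: p→z (+10), pos 3: e→p (+11) — repeating every 2. A repeating key of period 2 is used — shifts +10, +11 over and over.
For canoe: c+10=m, a+11=l, n+10=x, o+11=z, e+10=o.

mlxzo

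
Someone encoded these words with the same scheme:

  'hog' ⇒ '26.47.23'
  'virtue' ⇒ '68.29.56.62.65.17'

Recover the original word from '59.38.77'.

sly

h(#8)→26 and o(#15)→47: differences scale by 3, so n = 3·pos + 2. With a=1..z=26, the number is 3·pos + 2.
Decoding 59.38.77: 59→(59−2)÷3=19=s, 38→(38−2)÷3=12=l, 77→(77−2)÷3=25=y.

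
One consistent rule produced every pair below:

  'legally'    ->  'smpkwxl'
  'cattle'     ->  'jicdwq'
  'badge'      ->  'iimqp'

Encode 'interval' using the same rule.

In legally: l→s is +7, e→m is +8, g→p is +9, a→k is +10 — the shift increases by 1 each position. The shift increases by 1 at each position, starting from +7: 7, 8, 9, ….
For interval: i+7=p, n+8=v, t+9=c, e+10=o, r+11=c, v+12=h, a+13=n, l+14=z.

pvcochnz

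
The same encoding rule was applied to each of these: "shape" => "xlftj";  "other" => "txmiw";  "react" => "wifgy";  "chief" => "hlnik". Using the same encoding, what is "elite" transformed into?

Shifts by position in shape: pos 0: s→x (+5), pos 1: h→l (+4), pos 2: a→f (+5), pos 3: p→t (+4) — repeating every 2. It's a Vigenère-style cipher with numeric key [5,4]: position i shifts by key[i mod 2].
For elite: e+5=j, l+4=p, i+5=n, t+4=x, e+5=j.

jpnxj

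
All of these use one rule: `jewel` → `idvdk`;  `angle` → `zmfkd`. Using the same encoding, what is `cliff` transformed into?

bkhee

Compare letters: j→i is +25, e→d is +25, w→v is +25 — a constant shift. Each letter is shifted forward by 25 in the alphabet (a Caesar shift of +25).
For cliff: c+25=b, l+25=k, i+25=h, f+25=e, f+25=e.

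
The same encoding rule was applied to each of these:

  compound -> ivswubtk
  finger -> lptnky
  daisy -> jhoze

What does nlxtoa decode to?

hermit

Shifts by position in compound: pos 0: c→i (+6), pos 1: o→v (+7), pos 2: m→s (+6), pos 3: p→w (+7) — repeating every 2. It's a Vigenère-style cipher with numeric key [6,7]: position i shifts by key[i mod 2].
Undoing it on nlxtoa: n−6=h, l−7=e, x−6=r, t−7=m, o−6=i, a−7=t.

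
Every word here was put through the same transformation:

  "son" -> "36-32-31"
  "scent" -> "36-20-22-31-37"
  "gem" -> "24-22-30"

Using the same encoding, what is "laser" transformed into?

Each letter is replaced by its alphabet position (a=1..z=26) + 17.
For laser: l=12→29, a=1→18, s=19→36, e=5→22, r=18→35.

29-18-36-22-35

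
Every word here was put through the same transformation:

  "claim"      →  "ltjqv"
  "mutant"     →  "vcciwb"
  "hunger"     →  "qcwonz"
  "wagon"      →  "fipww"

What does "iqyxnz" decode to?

zipper

Shifts by position in claim: pos 0: c→l (+9), pos 1: l→t (+8), pos 2: a→j (+9), pos 3: i→q (+8) — repeating every 2. A repeating key of period 2 is used — shifts +9, +8 over and over.
Reversing it on iqyxnz: i−9=z, q−8=i, y−9=p, x−8=p, n−9=e, z−8=r.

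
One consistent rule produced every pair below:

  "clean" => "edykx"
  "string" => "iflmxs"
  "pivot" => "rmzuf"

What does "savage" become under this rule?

c(2)→e(4) and l(11)→d(3) fit y≡23x+10 (mod 26); the inverse of 23 mod 26 is 17. This is an affine cipher: with a=0,…,z=25, each position x becomes (23x+10) mod 26.
Applying it to savage: s(18)→23·18+10≡8=i; a(0)→23·0+10≡10=k; v(21)→23·21+10≡25=z; a(0)→23·0+10≡10=k; g(6)→23·6+10≡18=s; e(4)→23·4+10≡24=y (all mod 26).

ikzksy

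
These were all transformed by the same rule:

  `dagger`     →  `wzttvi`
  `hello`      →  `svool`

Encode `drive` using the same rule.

Each pair mirrors across the alphabet (d↔w, a↔z, g↔t): positions sum to 25. This is the alphabet-reversal cipher (Atbash): a becomes z, b becomes y, etc.
Applying it to drive: d↔w, r↔i, i↔r, v↔e, e↔v.

wirev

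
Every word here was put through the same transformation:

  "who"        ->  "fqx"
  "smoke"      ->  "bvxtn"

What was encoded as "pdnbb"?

guess

It's a constant shift of +9 (ROT9).
Undoing it on pdnbb: p−9=g, d−9=u, n−9=e, b−9=s, b−9=s.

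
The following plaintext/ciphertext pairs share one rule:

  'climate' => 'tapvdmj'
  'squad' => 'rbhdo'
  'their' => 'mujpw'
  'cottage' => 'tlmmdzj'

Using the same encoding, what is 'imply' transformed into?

pvgan

c(2)→t(19) and l(11)→a(0) fit y≡21x+3 (mod 26); the inverse of 21 mod 26 is 5. Treating letters as 0–25, the rule is x ↦ 21x + 3 (mod 26).
For imply: i(8)→21·8+3≡15=p; m(12)→21·12+3≡21=v; p(15)→21·15+3≡6=g; l(11)→21·11+3≡0=a; y(24)→21·24+3≡13=n (all mod 26).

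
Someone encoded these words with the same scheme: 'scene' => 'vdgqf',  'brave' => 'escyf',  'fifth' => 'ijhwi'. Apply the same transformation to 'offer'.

rghhs

Shifts by position in scene: pos 0: s→v (+3), pos 1: c→d (+1), pos 2: e→g (+2), pos 3: n→q (+3), pos 4: e→f (+1) — repeating every 3. The shifts repeat in a cycle of length 3: positions 0,1,… shift by +3, +1, +2, then the pattern repeats.
For offer: o+3=r, f+1=g, f+2=h, e+3=h, r+1=s.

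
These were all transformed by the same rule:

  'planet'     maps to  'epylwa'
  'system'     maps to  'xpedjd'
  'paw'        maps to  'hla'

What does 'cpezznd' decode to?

scooter

The word is reversed, then every letter is shifted forward by 11.
Decoding cpezznd: shift back: c−11=r, p−11=e, e−11=t, z−11=o, z−11=o, n−11=c, d−11=s → retoocs; then reverse → scooter.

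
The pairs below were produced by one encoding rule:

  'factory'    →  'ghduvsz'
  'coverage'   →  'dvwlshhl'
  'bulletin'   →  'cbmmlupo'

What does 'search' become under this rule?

The shift depends on letter class: consonant f→g is +1, but vowel a→h is +7. Vowels shift forward by 7 and consonants shift forward by 1.
Applying it to search: s(cons)+1=t, e(vowel)+7=l, a(vowel)+7=h, r(cons)+1=s, c(cons)+1=d, h(cons)+1=i.

tlhsdi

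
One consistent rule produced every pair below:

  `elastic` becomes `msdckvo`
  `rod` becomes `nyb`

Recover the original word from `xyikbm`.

crayon

The output letters match the input read backwards, each shifted +10: elastic reversed is citsale. Read the word backwards and shift each letter +10.
Undoing it on xyikbm: shift back: x−10=n, y−10=o, i−10=y, k−10=a, b−10=r, m−10=c → noyarc; then reverse → crayon.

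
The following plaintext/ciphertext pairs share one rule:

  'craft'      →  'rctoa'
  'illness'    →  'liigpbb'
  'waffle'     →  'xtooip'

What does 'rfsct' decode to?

cobra

c(2)→r(17) and r(17)→c(2) fit y≡25x+19 (mod 26); the inverse of 25 mod 26 is 25. Each letter's alphabet position (a=0..z=25) is mapped through 25·x+19 mod 26 — an affine cipher.
Decoding rfsct: r(17)→25·(17−19)≡2=c; f(5)→25·(5−19)≡14=o; s(18)→25·(18−19)≡1=b; c(2)→25·(2−19)≡17=r; t(19)→25·(19−19)≡0=a (all mod 26).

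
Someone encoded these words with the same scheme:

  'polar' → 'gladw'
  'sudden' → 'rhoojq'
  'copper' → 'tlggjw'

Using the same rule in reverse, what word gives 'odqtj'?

dance

Each letter's alphabet position (a=0..z=25) is mapped through 21·x+3 mod 26 — an affine cipher.
Reversing it on odqtj: o(14)→5·(14−3)≡3=d; d(3)→5·(3−3)≡0=a; q(16)→5·(16−3)≡13=n; t(19)→5·(19−3)≡2=c; j(9)→5·(9−3)≡4=e (all mod 26).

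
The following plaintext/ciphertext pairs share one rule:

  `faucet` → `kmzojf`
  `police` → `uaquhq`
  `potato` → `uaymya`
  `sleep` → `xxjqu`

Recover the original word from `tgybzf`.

Shifts by position in faucet: pos 0: f→k (+5), pos 1: a→m (+12), pos 2: u→z (+5), pos 3: c→o (+12) — repeating every 2. It's a Vigenère-style cipher with numeric key [5,12]: position i shifts by key[i mod 2].
Undoing it on tgybzf: t−5=o, g−12=u, y−5=t, b−12=p, z−5=u, f−12=t.

output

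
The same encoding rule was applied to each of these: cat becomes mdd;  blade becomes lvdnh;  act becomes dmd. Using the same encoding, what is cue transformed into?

mxh

The shift depends on letter class: consonant c→m is +10, but vowel a→d is +3. Vowels shift forward by 3 and consonants shift forward by 10.
On cue: c(cons)+10=m, u(vowel)+3=x, e(vowel)+3=h.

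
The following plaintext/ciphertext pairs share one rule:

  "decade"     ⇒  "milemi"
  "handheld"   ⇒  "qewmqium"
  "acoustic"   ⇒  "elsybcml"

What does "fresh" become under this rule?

The shift depends on letter class: consonant d→m is +9, but vowel e→i is +4. The rule splits by letter class: vowels +4, consonants +9.
On fresh: f(cons)+9=o, r(cons)+9=a, e(vowel)+4=i, s(cons)+9=b, h(cons)+9=q.

oaibq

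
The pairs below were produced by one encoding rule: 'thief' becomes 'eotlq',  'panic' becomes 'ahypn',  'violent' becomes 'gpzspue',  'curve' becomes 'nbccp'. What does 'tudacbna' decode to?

instruct

It's a Vigenère-style cipher with numeric key [11,7]: position i shifts by key[i mod 2].
Reversing it on tudacbna: t−11=i, u−7=n, d−11=s, a−7=t, c−11=r, b−7=u, n−11=c, a−7=t.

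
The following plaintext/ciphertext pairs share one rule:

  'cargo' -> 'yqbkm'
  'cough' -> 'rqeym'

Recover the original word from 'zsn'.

dip

The output letters match the input read backwards, each shifted +10: cargo reversed is ograc. Two steps: reverse the string, then apply a Caesar shift of +10.
Decoding zsn: shift back: z−10=p, s−10=i, n−10=d → pid; then reverse → dip.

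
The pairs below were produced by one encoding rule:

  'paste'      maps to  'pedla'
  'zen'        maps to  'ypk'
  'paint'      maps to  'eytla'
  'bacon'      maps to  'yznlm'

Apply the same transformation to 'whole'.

pwzsh

The word is reversed, then every letter is shifted forward by 11.
Applying it to whole: reverse → elohw; then shift: e+11=p, l+11=w, o+11=z, h+11=s, w+11=h.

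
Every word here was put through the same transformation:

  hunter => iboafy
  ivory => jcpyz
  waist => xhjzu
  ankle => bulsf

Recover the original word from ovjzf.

Shifts by position in hunter: pos 0: h→i (+1), pos 1: u→b (+7), pos 2: n→o (+1), pos 3: t→a (+7) — repeating every 2. A repeating key of period 2 is used — shifts +1, +7 over and over.
Decoding ovjzf: o−1=n, v−7=o, j−1=i, z−7=s, f−1=e.

noise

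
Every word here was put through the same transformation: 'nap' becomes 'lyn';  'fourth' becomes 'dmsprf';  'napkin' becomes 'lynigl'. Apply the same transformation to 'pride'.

Compare letters: n→l is +24, a→y is +24, p→n is +24 — a constant shift. This is a Caesar cipher with shift 24.
On pride: p+24=n, r+24=p, i+24=g, d+24=b, e+24=c.

npgbc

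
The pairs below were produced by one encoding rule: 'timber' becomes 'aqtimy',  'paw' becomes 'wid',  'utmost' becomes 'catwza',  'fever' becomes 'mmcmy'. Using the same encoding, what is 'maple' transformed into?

tiwsm

The shift depends on letter class: consonant t→a is +7, but vowel i→q is +8. Vowels shift forward by 8 and consonants shift forward by 7.
For maple: m(cons)+7=t, a(vowel)+8=i, p(cons)+7=w, l(cons)+7=s, e(vowel)+8=m.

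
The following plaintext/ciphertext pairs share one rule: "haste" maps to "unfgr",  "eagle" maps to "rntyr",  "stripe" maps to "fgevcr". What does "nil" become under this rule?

This is a Caesar cipher with shift 13.
For nil: n+13=a, i+13=v, l+13=y.

avy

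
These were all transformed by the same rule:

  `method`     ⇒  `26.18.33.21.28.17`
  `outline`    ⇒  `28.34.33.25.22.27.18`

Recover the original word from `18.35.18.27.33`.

m is letter #13 and maps to 26: an offset of 13. Letters become their 1-based position plus 13 (so a→14, b→15, …).
Undoing it on 18.35.18.27.33: 18→(18−13)÷1=5=e, 35→(35−13)÷1=22=v, 18→(18−13)÷1=5=e, 27→(27−13)÷1=14=n, 33→(33−13)÷1=20=t.

event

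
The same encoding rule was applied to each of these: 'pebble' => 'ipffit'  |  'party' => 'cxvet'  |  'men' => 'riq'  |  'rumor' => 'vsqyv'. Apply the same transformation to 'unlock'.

The output letters match the input read backwards, each shifted +4: pebble reversed is elbbep. The word is reversed, then every letter is shifted forward by 4.
On unlock: reverse → kcolnu; then shift: k+4=o, c+4=g, o+4=s, l+4=p, n+4=r, u+4=y.

ogspry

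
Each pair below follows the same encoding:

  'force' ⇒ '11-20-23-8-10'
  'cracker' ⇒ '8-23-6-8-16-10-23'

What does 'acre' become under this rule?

f is letter #6 and maps to 11: an offset of 5. The number is (letter's place in the alphabet, a=1) + 5.
On acre: a=1→6, c=3→8, r=18→23, e=5→10.

6-8-23-10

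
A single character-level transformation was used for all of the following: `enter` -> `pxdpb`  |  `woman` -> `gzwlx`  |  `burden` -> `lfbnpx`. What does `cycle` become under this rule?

mimvp

Vowels shift forward by 11 and consonants shift forward by 10.
For cycle: c(cons)+10=m, y(cons)+10=i, c(cons)+10=m, l(cons)+10=v, e(vowel)+11=p.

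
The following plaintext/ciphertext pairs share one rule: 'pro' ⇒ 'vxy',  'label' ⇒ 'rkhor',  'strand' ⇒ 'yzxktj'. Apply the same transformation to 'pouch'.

vyein

The shift depends on letter class: consonant p→v is +6, but vowel o→y is +10. Two shifts are in play — +10 for a/e/i/o/u, +6 for every other letter.
Applying it to pouch: p(cons)+6=v, o(vowel)+10=y, u(vowel)+10=e, c(cons)+6=i, h(cons)+6=n.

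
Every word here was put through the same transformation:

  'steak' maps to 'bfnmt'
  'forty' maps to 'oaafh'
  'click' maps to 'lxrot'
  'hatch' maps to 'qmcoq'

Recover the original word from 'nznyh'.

The shifts repeat in a cycle of length 2: positions 0,1,… shift by +9, +12, then the pattern repeats.
Undoing it on nznyh: n−9=e, z−12=n, n−9=e, y−12=m, h−9=y.

enemy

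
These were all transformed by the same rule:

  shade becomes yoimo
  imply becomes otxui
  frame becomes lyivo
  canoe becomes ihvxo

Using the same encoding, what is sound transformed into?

In shade: s→y is +6, h→o is +7, a→i is +8, d→m is +9 — the shift increases by 1 each position. Letter i (0-indexed) is shifted by i+6, so successive shifts are 6, 7, 8, ….
Applying it to sound: s+6=y, o+7=v, u+8=c, n+9=w, d+10=n.

yvcwn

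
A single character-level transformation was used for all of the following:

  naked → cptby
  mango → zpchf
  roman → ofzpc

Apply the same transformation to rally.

n(13)→c(2) and a(0)→p(15) fit y≡3x+15 (mod 26); the inverse of 3 mod 26 is 9. This is an affine cipher: with a=0,…,z=25, each position x becomes (3x+15) mod 26.
On rally: r(17)→3·17+15≡14=o; a(0)→3·0+15≡15=p; l(11)→3·11+15≡22=w; l(11)→3·11+15≡22=w; y(24)→3·24+15≡9=j (all mod 26).

opwwj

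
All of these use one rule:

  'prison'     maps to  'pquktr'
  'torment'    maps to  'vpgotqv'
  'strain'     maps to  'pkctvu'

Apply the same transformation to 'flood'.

The output letters match the input read backwards, each shifted +2: prison reversed is nosirp. The word is reversed, then every letter is shifted forward by 2.
For flood: reverse → doolf; then shift: d+2=f, o+2=q, o+2=q, l+2=n, f+2=h.

fqqnh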